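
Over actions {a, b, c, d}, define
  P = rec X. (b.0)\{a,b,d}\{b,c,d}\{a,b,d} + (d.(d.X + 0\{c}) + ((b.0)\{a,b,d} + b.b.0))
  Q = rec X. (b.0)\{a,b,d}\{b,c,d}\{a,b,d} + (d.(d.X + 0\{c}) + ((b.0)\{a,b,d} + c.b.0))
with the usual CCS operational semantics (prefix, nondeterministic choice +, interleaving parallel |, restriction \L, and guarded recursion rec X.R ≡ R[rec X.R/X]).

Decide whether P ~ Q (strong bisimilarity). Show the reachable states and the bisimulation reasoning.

Reachable graph of P (4 states):
  p0 = rec X. (b.0)\{a,b,d}\{b,c,d}\{a,b,d} + (d.(d.X + 0\{c}) + ((b.0)\{a,b,d} + b.b.0)) → =b=> p1, =d=> p2
  p1 = b.0 → =b=> p3
  p2 = d.(rec X. (b.0)\{a,b,d}\{b,c,d}\{a,b,d} + (d.(d.X + 0\{c}) + ((b.0)\{a,b,d} + b.b.0))) + 0\{c} → =d=> p0
  p3 = 0 → ·
Reachable graph of Q (4 states):
  q0 = rec X. (b.0)\{a,b,d}\{b,c,d}\{a,b,d} + (d.(d.X + 0\{c}) + ((b.0)\{a,b,d} + c.b.0)) → =c=> q1, =d=> q2
  q1 = b.0 → =b=> q3
  q2 = d.(rec X. (b.0)\{a,b,d}\{b,c,d}\{a,b,d} + (d.(d.X + 0\{c}) + ((b.0)\{a,b,d} + c.b.0))) + 0\{c} → =d=> q0
  q3 = 0 → ·
Bisimilarity quotient blocks:
  B0 = {p0}
  B1 = {p2}
  B2 = {p1, q1}
  B3 = {p3, q3}
  B4 = {q0}
  B5 = {q2}
p0 ∈ B0, q0 ∈ B4 → different blocks

NO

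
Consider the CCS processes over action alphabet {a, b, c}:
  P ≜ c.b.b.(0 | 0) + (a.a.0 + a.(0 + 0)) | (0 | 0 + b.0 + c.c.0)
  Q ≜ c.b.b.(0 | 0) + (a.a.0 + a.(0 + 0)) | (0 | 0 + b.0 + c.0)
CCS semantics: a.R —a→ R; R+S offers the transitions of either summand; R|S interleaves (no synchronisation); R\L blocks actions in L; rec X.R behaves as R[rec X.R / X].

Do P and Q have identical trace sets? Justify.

traces(P) ≠ traces(Q) — witness ⟨cc⟩

Reachable graph of P (14 states):
  p0 = c.b.b.(0 | 0) + (a.a.0 + a.(0 + 0)) | (0 | 0 + b.0 + c.c.0) :: ··a··> p1, ··a··> p2, ··b··> p3, ··c··> p4, ··c··> p5
  p1 = (0 + 0) | (0 | 0 + b.0 + c.c.0) :: ··b··> p6, ··c··> p7
  p2 = a.0 | (0 | 0 + b.0 + c.c.0) :: ··a··> p8, ··b··> p9, ··c··> p10
  p3 = (a.a.0 + a.(0 + 0)) | 0 :: ··a··> p6, ··a··> p9
  p4 = (a.a.0 + a.(0 + 0)) | c.0 :: ··a··> p10, ··a··> p7, ··c··> p3
  p5 = b.b.(0 | 0) :: ··b··> p11
  p6 = (0 + 0) | 0 :: (no moves)
  p7 = (0 + 0) | c.0 :: ··c··> p6
  p8 = 0 | (0 | 0 + b.0 + c.c.0) :: ··b··> p12, ··c··> p13
  p9 = a.0 | 0 :: ··a··> p12
  p10 = a.0 | c.0 :: ··a··> p13, ··c··> p9
  p11 = b.(0 | 0) :: ··b··> p12
  p12 = 0 | 0 :: (no moves)
  p13 = 0 | c.0 :: ··c··> p12
Reachable graph of Q (10 states):
  q0 = c.b.b.(0 | 0) + (a.a.0 + a.(0 + 0)) | (0 | 0 + b.0 + c.0) :: ··a··> q1, ··a··> q2, ··b··> q3, ··c··> q3, ··c··> q4
  q1 = (0 + 0) | (0 | 0 + b.0 + c.0) :: ··b··> q5, ··c··> q5
  q2 = a.0 | (0 | 0 + b.0 + c.0) :: ··a··> q6, ··b··> q7, ··c··> q7
  q3 = (a.a.0 + a.(0 + 0)) | 0 :: ··a··> q5, ··a··> q7
  q4 = b.b.(0 | 0) :: ··b··> q8
  q5 = (0 + 0) | 0 :: (no moves)
  q6 = 0 | (0 | 0 + b.0 + c.0) :: ··b··> q9, ··c··> q9
  q7 = a.0 | 0 :: ··a··> q9
  q8 = b.(0 | 0) :: ··b··> q9
  q9 = 0 | 0 :: (no moves)
Trace ⟨cc⟩ through P, begin at {p0}:
  after c @ step 1: {p4, p5}
  after c @ step 2: {p3}
  ✓ P
Trace ⟨cc⟩ through Q, begin at {q0}:
  after c @ step 1: {q3, q4}
  after c @ step 2: no successor for Q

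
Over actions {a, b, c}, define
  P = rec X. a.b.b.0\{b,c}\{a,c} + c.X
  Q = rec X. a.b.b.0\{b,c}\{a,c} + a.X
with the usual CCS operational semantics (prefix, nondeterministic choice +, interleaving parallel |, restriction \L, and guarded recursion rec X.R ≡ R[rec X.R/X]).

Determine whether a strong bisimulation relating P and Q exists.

P ≁ Q

Reachable graph of P (4 states):
  u0 = rec X. a.b.b.0\{b,c}\{a,c} + c.X ⊢ --a--▸ u1, --c--▸ u0
  u1 = b.b.0\{b,c}\{a,c} ⊢ --b--▸ u2
  u2 = b.0\{b,c}\{a,c} ⊢ --b--▸ u3
  u3 = 0\{b,c}\{a,c} ⊢ (no moves)
Reachable graph of Q (4 states):
  v0 = rec X. a.b.b.0\{b,c}\{a,c} + a.X ⊢ --a--▸ v0, --a--▸ v1
  v1 = b.b.0\{b,c}\{a,c} ⊢ --b--▸ v2
  v2 = b.0\{b,c}\{a,c} ⊢ --b--▸ v3
  v3 = 0\{b,c}\{a,c} ⊢ (no moves)
Bisimilarity quotient blocks:
  B0 = {u0}
  B1 = {u1, v1}
  B2 = {u2, v2}
  B3 = {u3, v3}
  B4 = {v0}
u0 ∈ B0, v0 ∈ B4 → different blocks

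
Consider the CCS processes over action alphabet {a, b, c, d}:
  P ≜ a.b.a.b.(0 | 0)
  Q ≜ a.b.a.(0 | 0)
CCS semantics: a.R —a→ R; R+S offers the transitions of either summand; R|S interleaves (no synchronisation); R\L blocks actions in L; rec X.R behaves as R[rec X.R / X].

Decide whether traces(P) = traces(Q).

trace-distinct — witness ⟨abab⟩

LTS(P): 5 reachable states
  m0 = a.b.a.b.(0 | 0) has moves ··a··> m1
  m1 = b.a.b.(0 | 0) has moves ··b··> m2
  m2 = a.b.(0 | 0) has moves ··a··> m3
  m3 = b.(0 | 0) has moves ··b··> m4
  m4 = 0 | 0 has moves (no moves)
LTS(Q): 4 reachable states
  n0 = a.b.a.(0 | 0) has moves ··a··> n1
  n1 = b.a.(0 | 0) has moves ··b··> n2
  n2 = a.(0 | 0) has moves ··a··> n3
  n3 = 0 | 0 has moves (no moves)
Executing abab from P (initial set {m0}):
  step 1 (a): {m1}
  step 2 (b): {m2}
  step 3 (a): {m3}
  step 4 (b): {m4}
  — P admits the full trace.
Executing abab from Q (initial set {n0}):
  step 1 (a): {n1}
  step 2 (b): {n2}
  step 3 (a): {n3}
  step 4 (b): ∅  — Q cannot continue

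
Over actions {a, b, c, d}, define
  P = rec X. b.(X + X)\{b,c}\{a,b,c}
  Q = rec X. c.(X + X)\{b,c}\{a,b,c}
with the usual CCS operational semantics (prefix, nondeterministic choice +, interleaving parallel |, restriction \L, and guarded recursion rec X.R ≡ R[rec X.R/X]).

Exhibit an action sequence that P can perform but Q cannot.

Reachable graph of P (2 states):
  m0 = rec X. b.(X + X)\{b,c}\{a,b,c} :: ··b··> m1
  m1 = ((rec X. b.(X + X)\{b,c}\{a,b,c}) + (rec X. b.(X + X)\{b,c}\{a,b,c}))\{b,c}\{a,b,c} :: (no moves)
Reachable graph of Q (2 states):
  n0 = rec X. c.(X + X)\{b,c}\{a,b,c} :: ··c··> n1
  n1 = ((rec X. c.(X + X)\{b,c}\{a,b,c}) + (rec X. c.(X + X)\{b,c}\{a,b,c}))\{b,c}\{a,b,c} :: (no moves)
Trace ⟨b⟩ through P, begin at {m0}:
  after b @ step 1: {m1}
  — P admits the full trace.
Trace ⟨b⟩ through Q, begin at {n0}:
  after b @ step 1: ∅ (Q stuck)

b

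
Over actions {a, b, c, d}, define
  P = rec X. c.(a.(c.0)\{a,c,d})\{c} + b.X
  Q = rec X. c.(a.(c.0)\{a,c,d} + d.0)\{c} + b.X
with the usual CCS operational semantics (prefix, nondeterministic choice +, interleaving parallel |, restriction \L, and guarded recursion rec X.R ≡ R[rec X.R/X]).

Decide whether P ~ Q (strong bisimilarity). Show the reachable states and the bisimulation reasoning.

NO

Reachable graph of P (3 states):
  p0 = rec X. c.(a.(c.0)\{a,c,d})\{c} + b.X has moves -b-> p0, -c-> p1
  p1 = (a.(c.0)\{a,c,d})\{c} has moves -a-> p2
  p2 = (c.0)\{a,c,d}\{c} has moves ·
Reachable graph of Q (4 states):
  q0 = rec X. c.(a.(c.0)\{a,c,d} + d.0)\{c} + b.X has moves -b-> q0, -c-> q1
  q1 = (a.(c.0)\{a,c,d} + d.0)\{c} has moves -a-> q2, -d-> q3
  q2 = (c.0)\{a,c,d}\{c} has moves ·
  q3 = 0\{c} has moves ·
Bisimilarity quotient blocks:
  B0 = {p0}
  B1 = {p1}
  B2 = {p2, q2, q3}
  B3 = {q0}
  B4 = {q1}
p0 ∈ B0, q0 ∈ B3 → different blocks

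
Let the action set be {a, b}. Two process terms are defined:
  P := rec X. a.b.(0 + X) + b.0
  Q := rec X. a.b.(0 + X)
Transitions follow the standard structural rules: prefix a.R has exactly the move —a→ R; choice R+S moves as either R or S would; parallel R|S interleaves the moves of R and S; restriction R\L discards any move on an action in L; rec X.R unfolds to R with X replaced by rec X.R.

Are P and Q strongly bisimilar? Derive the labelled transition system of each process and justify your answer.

P's transition system — 4 states:
  u0 = rec X. a.b.(0 + X) + b.0 :: =a=> u1, =b=> u2
  u1 = b.(0 + (rec X. a.b.(0 + X) + b.0)) :: =b=> u3
  u2 = 0 :: (no moves)
  u3 = 0 + (rec X. a.b.(0 + X) + b.0) :: =a=> u1, =b=> u2
Q's transition system — 3 states:
  v0 = rec X. a.b.(0 + X) :: =a=> v1
  v1 = b.(0 + (rec X. a.b.(0 + X))) :: =b=> v2
  v2 = 0 + (rec X. a.b.(0 + X)) :: =a=> v1
Partition-refinement fixed point:
  B0 = {u0, u3}
  B1 = {u1}
  B2 = {u2}
  B3 = {v0, v2}
  B4 = {v1}
u0 ∈ B0, v0 ∈ B3 → different blocks

NO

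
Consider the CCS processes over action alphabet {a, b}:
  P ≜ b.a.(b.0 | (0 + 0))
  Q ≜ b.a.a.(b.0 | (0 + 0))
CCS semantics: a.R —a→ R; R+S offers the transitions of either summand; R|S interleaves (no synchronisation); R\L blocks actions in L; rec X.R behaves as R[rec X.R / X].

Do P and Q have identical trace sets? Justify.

NO — witness ⟨bab⟩

Reachable graph of P (4 states):
  u0 = b.a.(b.0 | (0 + 0)) ⊢ --b--▸ u1
  u1 = a.(b.0 | (0 + 0)) ⊢ --a--▸ u2
  u2 = b.0 | (0 + 0) ⊢ --b--▸ u3
  u3 = 0 | (0 + 0) ⊢ stopped
Reachable graph of Q (5 states):
  v0 = b.a.a.(b.0 | (0 + 0)) ⊢ --b--▸ v1
  v1 = a.a.(b.0 | (0 + 0)) ⊢ --a--▸ v2
  v2 = a.(b.0 | (0 + 0)) ⊢ --a--▸ v3
  v3 = b.0 | (0 + 0) ⊢ --b--▸ v4
  v4 = 0 | (0 + 0) ⊢ stopped
Run σ = ⟨bab⟩ on P: start {u0}
  [1] b ⇒ {u1}
  [2] a ⇒ {u2}
  [3] b ⇒ {u3}
  ✓ P
Run σ = ⟨bab⟩ on Q: start {v0}
  [1] b ⇒ {v1}
  [2] a ⇒ {v2}
  [3] b ⇒ ∅ (Q stuck)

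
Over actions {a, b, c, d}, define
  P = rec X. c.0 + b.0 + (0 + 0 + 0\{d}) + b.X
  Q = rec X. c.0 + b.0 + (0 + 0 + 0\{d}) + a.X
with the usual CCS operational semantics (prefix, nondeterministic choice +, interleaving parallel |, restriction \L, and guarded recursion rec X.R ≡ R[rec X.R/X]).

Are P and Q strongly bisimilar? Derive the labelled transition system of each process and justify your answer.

Reachable graph of P (2 states):
  m0 = rec X. c.0 + b.0 + (0 + 0 + 0\{d}) + b.X :: -b-> m0, -b-> m1, -c-> m1
  m1 = 0 :: (no moves)
Reachable graph of Q (2 states):
  n0 = rec X. c.0 + b.0 + (0 + 0 + 0\{d}) + a.X :: -a-> n0, -b-> n1, -c-> n1
  n1 = 0 :: (no moves)
Coarsest stable partition (strong bisimilarity classes):
  B0 = {m0}
  B1 = {m1, n1}
  B2 = {n0}
m0 ∈ B0, n0 ∈ B2 → different blocks

not bisimilar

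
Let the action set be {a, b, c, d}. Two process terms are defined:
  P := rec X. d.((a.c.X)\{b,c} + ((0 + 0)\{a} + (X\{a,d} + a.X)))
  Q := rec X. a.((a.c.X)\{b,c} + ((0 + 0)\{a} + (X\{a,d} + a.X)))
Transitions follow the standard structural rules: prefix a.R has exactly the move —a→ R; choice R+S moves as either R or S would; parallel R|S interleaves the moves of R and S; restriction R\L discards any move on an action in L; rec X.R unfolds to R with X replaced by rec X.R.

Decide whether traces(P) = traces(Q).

LTS(P): 3 reachable states
  m0 = rec X. d.((a.c.X)\{b,c} + ((0 + 0)\{a} + (X\{a,d} + a.X))) ⊢ =d=> m1
  m1 = (a.c.(rec X. d.((a.c.X)\{b,c} + ((0 + 0)\{a} + (X\{a,d} + a.X)))))\{b,c} + ((0 + 0)\{a} + ((rec X. d.((a.c.X)\{b,c} + ((0 + 0)\{a} + (X\{a,d} + a.X))))\{a,d} + a.(rec X. d.((a.c.X)\{b,c} + ((0 + 0)\{a} + (X\{a,d} + a.X)))))) ⊢ =a=> m0, =a=> m2
  m2 = (c.(rec X. d.((a.c.X)\{b,c} + ((0 + 0)\{a} + (X\{a,d} + a.X)))))\{b,c} ⊢ deadlocked
LTS(Q): 3 reachable states
  n0 = rec X. a.((a.c.X)\{b,c} + ((0 + 0)\{a} + (X\{a,d} + a.X))) ⊢ =a=> n1
  n1 = (a.c.(rec X. a.((a.c.X)\{b,c} + ((0 + 0)\{a} + (X\{a,d} + a.X)))))\{b,c} + ((0 + 0)\{a} + ((rec X. a.((a.c.X)\{b,c} + ((0 + 0)\{a} + (X\{a,d} + a.X))))\{a,d} + a.(rec X. a.((a.c.X)\{b,c} + ((0 + 0)\{a} + (X\{a,d} + a.X)))))) ⊢ =a=> n0, =a=> n2
  n2 = (c.(rec X. a.((a.c.X)\{b,c} + ((0 + 0)\{a} + (X\{a,d} + a.X)))))\{b,c} ⊢ deadlocked
Trace ⟨d⟩ through P, begin at {m0}:
  after d @ step 1: {m1}
  ✓ P
Trace ⟨d⟩ through Q, begin at {n0}:
  after d @ step 1: ∅ (Q stuck)

trace-distinct — witness ⟨d⟩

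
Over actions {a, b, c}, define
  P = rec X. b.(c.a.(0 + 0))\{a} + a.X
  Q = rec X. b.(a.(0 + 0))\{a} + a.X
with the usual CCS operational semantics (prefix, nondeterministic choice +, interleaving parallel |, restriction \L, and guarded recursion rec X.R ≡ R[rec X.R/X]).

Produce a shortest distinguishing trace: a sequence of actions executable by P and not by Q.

bc

P's transition system — 3 states:
  u0 = rec X. b.(c.a.(0 + 0))\{a} + a.X :: -a-> u0, -b-> u1
  u1 = (c.a.(0 + 0))\{a} :: -c-> u2
  u2 = (a.(0 + 0))\{a} :: ·
Q's transition system — 2 states:
  v0 = rec X. b.(a.(0 + 0))\{a} + a.X :: -a-> v0, -b-> v1
  v1 = (a.(0 + 0))\{a} :: ·
Trace ⟨bc⟩ through P, begin at {u0}:
  [1] b ⇒ {u1}
  [2] c ⇒ {u2}
  P completes σ.
Trace ⟨bc⟩ through Q, begin at {v0}:
  [1] b ⇒ {v1}
  [2] c ⇒ ∅  — Q cannot continue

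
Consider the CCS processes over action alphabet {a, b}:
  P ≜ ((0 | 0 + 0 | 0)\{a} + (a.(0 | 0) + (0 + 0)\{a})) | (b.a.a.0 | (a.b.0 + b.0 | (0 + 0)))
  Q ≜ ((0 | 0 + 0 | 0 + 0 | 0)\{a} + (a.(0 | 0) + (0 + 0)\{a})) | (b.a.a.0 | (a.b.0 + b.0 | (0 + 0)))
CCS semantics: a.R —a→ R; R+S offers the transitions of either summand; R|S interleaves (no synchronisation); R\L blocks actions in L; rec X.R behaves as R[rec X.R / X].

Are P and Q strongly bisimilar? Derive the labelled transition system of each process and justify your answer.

bisimilar

Reachable graph of P (32 states):
  u0 = ((0 | 0 + 0 | 0)\{a} + (a.(0 | 0) + (0 + 0)\{a})) | (b.a.a.0 | (a.b.0 + b.0 | (0 + 0))) → -a-> u1, -a-> u2, -b-> u3, -b-> u4
  u1 = ((0 | 0 + 0 | 0)\{a} + (a.(0 | 0) + (0 + 0)\{a})) | (b.a.a.0 | b.0) → -a-> u5, -b-> u6, -b-> u7
  u2 = 0 | 0 | (b.a.a.0 | (a.b.0 + b.0 | (0 + 0))) → -a-> u5, -b-> u8, -b-> u9
  u3 = ((0 | 0 + 0 | 0)\{a} + (a.(0 | 0) + (0 + 0)\{a})) | (a.a.0 | (a.b.0 + b.0 | (0 + 0))) → -a-> u10, -a-> u6, -a-> u8, -b-> u11
  u4 = ((0 | 0 + 0 | 0)\{a} + (a.(0 | 0) + (0 + 0)\{a})) | (b.a.a.0 | (0 | (0 + 0))) → -a-> u9, -b-> u11
  u5 = 0 | 0 | (b.a.a.0 | b.0) → -b-> u12, -b-> u13
  u6 = ((0 | 0 + 0 | 0)\{a} + (a.(0 | 0) + (0 + 0)\{a})) | (a.a.0 | b.0) → -a-> u12, -a-> u14, -b-> u15
  u7 = ((0 | 0 + 0 | 0)\{a} + (a.(0 | 0) + (0 + 0)\{a})) | (b.a.a.0 | 0) → -a-> u13, -b-> u15
  u8 = 0 | 0 | (a.a.0 | (a.b.0 + b.0 | (0 + 0))) → -a-> u12, -a-> u16, -b-> u17
  u9 = 0 | 0 | (b.a.a.0 | (0 | (0 + 0))) → -b-> u17
  u10 = ((0 | 0 + 0 | 0)\{a} + (a.(0 | 0) + (0 + 0)\{a})) | (a.0 | (a.b.0 + b.0 | (0 + 0))) → -a-> u14, -a-> u16, -a-> u18, -b-> u19
  u11 = ((0 | 0 + 0 | 0)\{a} + (a.(0 | 0) + (0 + 0)\{a})) | (a.a.0 | (0 | (0 + 0))) → -a-> u17, -a-> u19
  u12 = 0 | 0 | (a.a.0 | b.0) → -a-> u20, -b-> u21
  u13 = 0 | 0 | (b.a.a.0 | 0) → -b-> u21
  u14 = ((0 | 0 + 0 | 0)\{a} + (a.(0 | 0) + (0 + 0)\{a})) | (a.0 | b.0) → -a-> u20, -a-> u22, -b-> u23
  u15 = ((0 | 0 + 0 | 0)\{a} + (a.(0 | 0) + (0 + 0)\{a})) | (a.a.0 | 0) → -a-> u21, -a-> u23
  u16 = 0 | 0 | (a.0 | (a.b.0 + b.0 | (0 + 0))) → -a-> u20, -a-> u24, -b-> u25
  u17 = 0 | 0 | (a.a.0 | (0 | (0 + 0))) → -a-> u25
  u18 = ((0 | 0 + 0 | 0)\{a} + (a.(0 | 0) + (0 + 0)\{a})) | (0 | (a.b.0 + b.0 | (0 + 0))) → -a-> u22, -a-> u24, -b-> u26
  u19 = ((0 | 0 + 0 | 0)\{a} + (a.(0 | 0) + (0 + 0)\{a})) | (a.0 | (0 | (0 + 0))) → -a-> u25, -a-> u26
  u20 = 0 | 0 | (a.0 | b.0) → -a-> u27, -b-> u28
  u21 = 0 | 0 | (a.a.0 | 0) → -a-> u28
  u22 = ((0 | 0 + 0 | 0)\{a} + (a.(0 | 0) + (0 + 0)\{a})) | (0 | b.0) → -a-> u27, -b-> u29
  u23 = ((0 | 0 + 0 | 0)\{a} + (a.(0 | 0) + (0 + 0)\{a})) | (a.0 | 0) → -a-> u28, -a-> u29
  u24 = 0 | 0 | (0 | (a.b.0 + b.0 | (0 + 0))) → -a-> u27, -b-> u30
  u25 = 0 | 0 | (a.0 | (0 | (0 + 0))) → -a-> u30
  u26 = ((0 | 0 + 0 | 0)\{a} + (a.(0 | 0) + (0 + 0)\{a})) | (0 | (0 | (0 + 0))) → -a-> u30
  u27 = 0 | 0 | (0 | b.0) → -b-> u31
  u28 = 0 | 0 | (a.0 | 0) → -a-> u31
  u29 = ((0 | 0 + 0 | 0)\{a} + (a.(0 | 0) + (0 + 0)\{a})) | (0 | 0) → -a-> u31
  u30 = 0 | 0 | (0 | (0 | (0 + 0))) → ·
  u31 = 0 | 0 | (0 | 0) → ·
Reachable graph of Q (32 states):
  v0 = ((0 | 0 + 0 | 0 + 0 | 0)\{a} + (a.(0 | 0) + (0 + 0)\{a})) | (b.a.a.0 | (a.b.0 + b.0 | (0 + 0))) → -a-> v1, -a-> v2, -b-> v3, -b-> v4
  v1 = ((0 | 0 + 0 | 0 + 0 | 0)\{a} + (a.(0 | 0) + (0 + 0)\{a})) | (b.a.a.0 | b.0) → -a-> v5, -b-> v6, -b-> v7
  v2 = 0 | 0 | (b.a.a.0 | (a.b.0 + b.0 | (0 + 0))) → -a-> v5, -b-> v8, -b-> v9
  v3 = ((0 | 0 + 0 | 0 + 0 | 0)\{a} + (a.(0 | 0) + (0 + 0)\{a})) | (a.a.0 | (a.b.0 + b.0 | (0 + 0))) → -a-> v10, -a-> v6, -a-> v8, -b-> v11
  v4 = ((0 | 0 + 0 | 0 + 0 | 0)\{a} + (a.(0 | 0) + (0 + 0)\{a})) | (b.a.a.0 | (0 | (0 + 0))) → -a-> v9, -b-> v11
  v5 = 0 | 0 | (b.a.a.0 | b.0) → -b-> v12, -b-> v13
  v6 = ((0 | 0 + 0 | 0 + 0 | 0)\{a} + (a.(0 | 0) + (0 + 0)\{a})) | (a.a.0 | b.0) → -a-> v12, -a-> v14, -b-> v15
  v7 = ((0 | 0 + 0 | 0 + 0 | 0)\{a} + (a.(0 | 0) + (0 + 0)\{a})) | (b.a.a.0 | 0) → -a-> v13, -b-> v15
  v8 = 0 | 0 | (a.a.0 | (a.b.0 + b.0 | (0 + 0))) → -a-> v12, -a-> v16, -b-> v17
  v9 = 0 | 0 | (b.a.a.0 | (0 | (0 + 0))) → -b-> v17
  v10 = ((0 | 0 + 0 | 0 + 0 | 0)\{a} + (a.(0 | 0) + (0 + 0)\{a})) | (a.0 | (a.b.0 + b.0 | (0 + 0))) → -a-> v14, -a-> v16, -a-> v18, -b-> v19
  v11 = ((0 | 0 + 0 | 0 + 0 | 0)\{a} + (a.(0 | 0) + (0 + 0)\{a})) | (a.a.0 | (0 | (0 + 0))) → -a-> v17, -a-> v19
  v12 = 0 | 0 | (a.a.0 | b.0) → -a-> v20, -b-> v21
  v13 = 0 | 0 | (b.a.a.0 | 0) → -b-> v21
  v14 = ((0 | 0 + 0 | 0 + 0 | 0)\{a} + (a.(0 | 0) + (0 + 0)\{a})) | (a.0 | b.0) → -a-> v20, -a-> v22, -b-> v23
  v15 = ((0 | 0 + 0 | 0 + 0 | 0)\{a} + (a.(0 | 0) + (0 + 0)\{a})) | (a.a.0 | 0) → -a-> v21, -a-> v23
  v16 = 0 | 0 | (a.0 | (a.b.0 + b.0 | (0 + 0))) → -a-> v20, -a-> v24, -b-> v25
  v17 = 0 | 0 | (a.a.0 | (0 | (0 + 0))) → -a-> v25
  v18 = ((0 | 0 + 0 | 0 + 0 | 0)\{a} + (a.(0 | 0) + (0 + 0)\{a})) | (0 | (a.b.0 + b.0 | (0 + 0))) → -a-> v22, -a-> v24, -b-> v26
  v19 = ((0 | 0 + 0 | 0 + 0 | 0)\{a} + (a.(0 | 0) + (0 + 0)\{a})) | (a.0 | (0 | (0 + 0))) → -a-> v25, -a-> v26
  v20 = 0 | 0 | (a.0 | b.0) → -a-> v27, -b-> v28
  v21 = 0 | 0 | (a.a.0 | 0) → -a-> v28
  v22 = ((0 | 0 + 0 | 0 + 0 | 0)\{a} + (a.(0 | 0) + (0 + 0)\{a})) | (0 | b.0) → -a-> v27, -b-> v29
  v23 = ((0 | 0 + 0 | 0 + 0 | 0)\{a} + (a.(0 | 0) + (0 + 0)\{a})) | (a.0 | 0) → -a-> v28, -a-> v29
  v24 = 0 | 0 | (0 | (a.b.0 + b.0 | (0 + 0))) → -a-> v27, -b-> v30
  v25 = 0 | 0 | (a.0 | (0 | (0 + 0))) → -a-> v30
  v26 = ((0 | 0 + 0 | 0 + 0 | 0)\{a} + (a.(0 | 0) + (0 + 0)\{a})) | (0 | (0 | (0 + 0))) → -a-> v30
  v27 = 0 | 0 | (0 | b.0) → -b-> v31
  v28 = 0 | 0 | (a.0 | 0) → -a-> v31
  v29 = ((0 | 0 + 0 | 0 + 0 | 0)\{a} + (a.(0 | 0) + (0 + 0)\{a})) | (0 | 0) → -a-> v31
  v30 = 0 | 0 | (0 | (0 | (0 + 0))) → ·
  v31 = 0 | 0 | (0 | 0) → ·
Partition-refinement fixed point:
  B0 = {u0, v0}
  B1 = {u3, v3}
  B2 = {u11, u15, v11, v15}
  B3 = {u17, u19, u21, u23, v17, v19, v21, v23}
  B4 = {u25, u26, u28, u29, v25, v26, v28, v29}
  B5 = {u30, u31, v30, v31}
  B6 = {u6, v6}
  B7 = {u12, u14, v12, v14}
  B8 = {u20, u22, v20, v22}
  B9 = {u27, v27}
  B10 = {u10, u8, v10, v8}
  B11 = {u16, u18, v16, v18}
  B12 = {u24, v24}
  B13 = {u4, u7, v4, v7}
  B14 = {u13, u9, v13, v9}
  B15 = {u2, v2}
  B16 = {u5, v5}
  B17 = {u1, v1}
u0 ∈ B0, v0 ∈ B0 → same block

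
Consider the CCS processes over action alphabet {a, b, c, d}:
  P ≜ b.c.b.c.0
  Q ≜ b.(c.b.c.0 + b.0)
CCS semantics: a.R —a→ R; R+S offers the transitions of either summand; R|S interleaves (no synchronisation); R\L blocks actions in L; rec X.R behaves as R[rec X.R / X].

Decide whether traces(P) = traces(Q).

traces(P) ≠ traces(Q) — witness ⟨bb⟩

Reachable graph of P (5 states):
  u0 = b.c.b.c.0 → —b→ u1
  u1 = c.b.c.0 → —c→ u2
  u2 = b.c.0 → —b→ u3
  u3 = c.0 → —c→ u4
  u4 = 0 → (no moves)
Reachable graph of Q (5 states):
  v0 = b.(c.b.c.0 + b.0) → —b→ v1
  v1 = c.b.c.0 + b.0 → —b→ v2, —c→ v3
  v2 = 0 → (no moves)
  v3 = b.c.0 → —b→ v4
  v4 = c.0 → —c→ v2
Run σ = ⟨bb⟩ on Q: start {v0}
  [1] b ⇒ {v1}
  [2] b ⇒ {v2}
  — Q admits the full trace.
Run σ = ⟨bb⟩ on P: start {u0}
  [1] b ⇒ {u1}
  [2] b ⇒ ∅  — P cannot continue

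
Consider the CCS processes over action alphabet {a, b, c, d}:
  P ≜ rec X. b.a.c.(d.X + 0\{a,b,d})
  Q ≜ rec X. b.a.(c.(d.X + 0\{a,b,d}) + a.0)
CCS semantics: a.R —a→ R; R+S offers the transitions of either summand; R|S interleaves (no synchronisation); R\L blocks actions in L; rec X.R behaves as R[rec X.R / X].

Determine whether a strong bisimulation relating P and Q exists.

LTS(P): 4 reachable states
  u0 = rec X. b.a.c.(d.X + 0\{a,b,d}) → =b=> u1
  u1 = a.c.(d.(rec X. b.a.c.(d.X + 0\{a,b,d})) + 0\{a,b,d}) → =a=> u2
  u2 = c.(d.(rec X. b.a.c.(d.X + 0\{a,b,d})) + 0\{a,b,d}) → =c=> u3
  u3 = d.(rec X. b.a.c.(d.X + 0\{a,b,d})) + 0\{a,b,d} → =d=> u0
LTS(Q): 5 reachable states
  v0 = rec X. b.a.(c.(d.X + 0\{a,b,d}) + a.0) → =b=> v1
  v1 = a.(c.(d.(rec X. b.a.(c.(d.X + 0\{a,b,d}) + a.0)) + 0\{a,b,d}) + a.0) → =a=> v2
  v2 = c.(d.(rec X. b.a.(c.(d.X + 0\{a,b,d}) + a.0)) + 0\{a,b,d}) + a.0 → =a=> v3, =c=> v4
  v3 = 0 → (no moves)
  v4 = d.(rec X. b.a.(c.(d.X + 0\{a,b,d}) + a.0)) + 0\{a,b,d} → =d=> v0
Partition-refinement fixed point:
  B0 = {u0}
  B1 = {u1}
  B2 = {u2}
  B3 = {u3}
  B4 = {v0}
  B5 = {v1}
  B6 = {v2}
  B7 = {v4}
  B8 = {v3}
u0 ∈ B0, v0 ∈ B4 → different blocks

NO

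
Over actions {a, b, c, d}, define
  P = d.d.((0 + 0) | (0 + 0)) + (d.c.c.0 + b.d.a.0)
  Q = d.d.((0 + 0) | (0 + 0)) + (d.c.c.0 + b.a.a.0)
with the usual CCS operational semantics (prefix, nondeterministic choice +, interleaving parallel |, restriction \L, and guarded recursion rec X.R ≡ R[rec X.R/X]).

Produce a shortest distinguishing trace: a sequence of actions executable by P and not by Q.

bd

Reachable graph of P (8 states):
  m0 = d.d.((0 + 0) | (0 + 0)) + (d.c.c.0 + b.d.a.0) | -b-> m1, -d-> m2, -d-> m3
  m1 = d.a.0 | -d-> m4
  m2 = c.c.0 | -c-> m5
  m3 = d.((0 + 0) | (0 + 0)) | -d-> m6
  m4 = a.0 | -a-> m7
  m5 = c.0 | -c-> m7
  m6 = (0 + 0) | (0 + 0) | (no moves)
  m7 = 0 | (no moves)
Reachable graph of Q (8 states):
  n0 = d.d.((0 + 0) | (0 + 0)) + (d.c.c.0 + b.a.a.0) | -b-> n1, -d-> n2, -d-> n3
  n1 = a.a.0 | -a-> n4
  n2 = c.c.0 | -c-> n5
  n3 = d.((0 + 0) | (0 + 0)) | -d-> n6
  n4 = a.0 | -a-> n7
  n5 = c.0 | -c-> n7
  n6 = (0 + 0) | (0 + 0) | (no moves)
  n7 = 0 | (no moves)
Executing bd from P (initial set {m0}):
  after b @ step 1: {m1}
  after d @ step 2: {m4}
  — P admits the full trace.
Executing bd from Q (initial set {n0}):
  after b @ step 1: {n1}
  after d @ step 2: no successor for Q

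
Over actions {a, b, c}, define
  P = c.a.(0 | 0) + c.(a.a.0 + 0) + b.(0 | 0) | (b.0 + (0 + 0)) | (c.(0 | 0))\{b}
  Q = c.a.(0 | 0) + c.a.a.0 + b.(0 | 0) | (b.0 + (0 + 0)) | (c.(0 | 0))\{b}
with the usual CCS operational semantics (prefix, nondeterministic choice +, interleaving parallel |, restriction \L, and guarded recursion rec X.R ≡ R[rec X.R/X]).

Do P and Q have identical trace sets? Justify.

trace-equivalent

P's transition system — 13 states:
  p0 = c.a.(0 | 0) + c.(a.a.0 + 0) + b.(0 | 0) | (b.0 + (0 + 0)) | (c.(0 | 0))\{b} :: =b=> p1, =b=> p2, =c=> p3, =c=> p4, =c=> p5
  p1 = 0 | 0 | (b.0 + (0 + 0)) | (c.(0 | 0))\{b} :: =b=> p6, =c=> p7
  p2 = b.(0 | 0) | 0 | (c.(0 | 0))\{b} :: =b=> p6, =c=> p8
  p3 = a.(0 | 0) :: =a=> p9
  p4 = a.a.0 + 0 :: =a=> p10
  p5 = b.(0 | 0) | (b.0 + (0 + 0)) | (0 | 0)\{b} :: =b=> p7, =b=> p8
  p6 = 0 | 0 | 0 | (c.(0 | 0))\{b} :: =c=> p11
  p7 = 0 | 0 | (b.0 + (0 + 0)) | (0 | 0)\{b} :: =b=> p11
  p8 = b.(0 | 0) | 0 | (0 | 0)\{b} :: =b=> p11
  p9 = 0 | 0 :: stopped
  p10 = a.0 :: =a=> p12
  p11 = 0 | 0 | 0 | (0 | 0)\{b} :: stopped
  p12 = 0 :: stopped
Q's transition system — 13 states:
  q0 = c.a.(0 | 0) + c.a.a.0 + b.(0 | 0) | (b.0 + (0 + 0)) | (c.(0 | 0))\{b} :: =b=> q1, =b=> q2, =c=> q3, =c=> q4, =c=> q5
  q1 = 0 | 0 | (b.0 + (0 + 0)) | (c.(0 | 0))\{b} :: =b=> q6, =c=> q7
  q2 = b.(0 | 0) | 0 | (c.(0 | 0))\{b} :: =b=> q6, =c=> q8
  q3 = a.(0 | 0) :: =a=> q9
  q4 = a.a.0 :: =a=> q10
  q5 = b.(0 | 0) | (b.0 + (0 + 0)) | (0 | 0)\{b} :: =b=> q7, =b=> q8
  q6 = 0 | 0 | 0 | (c.(0 | 0))\{b} :: =c=> q11
  q7 = 0 | 0 | (b.0 + (0 + 0)) | (0 | 0)\{b} :: =b=> q11
  q8 = b.(0 | 0) | 0 | (0 | 0)\{b} :: =b=> q11
  q9 = 0 | 0 :: stopped
  q10 = a.0 :: =a=> q12
  q11 = 0 | 0 | 0 | (0 | 0)\{b} :: stopped
  q12 = 0 :: stopped
Partition-refinement fixed point:
  B0 = {p0, q0}
  B1 = {p5, q5}
  B2 = {p7, p8, q7, q8}
  B3 = {p11, p12, p9, q11, q12, q9}
  B4 = {p4, q4}
  B5 = {p10, p3, q10, q3}
  B6 = {p1, p2, q1, q2}
  B7 = {p6, q6}
p0 ∈ B0, q0 ∈ B0 → same block
Bisimilar ⇒ trace-equivalent.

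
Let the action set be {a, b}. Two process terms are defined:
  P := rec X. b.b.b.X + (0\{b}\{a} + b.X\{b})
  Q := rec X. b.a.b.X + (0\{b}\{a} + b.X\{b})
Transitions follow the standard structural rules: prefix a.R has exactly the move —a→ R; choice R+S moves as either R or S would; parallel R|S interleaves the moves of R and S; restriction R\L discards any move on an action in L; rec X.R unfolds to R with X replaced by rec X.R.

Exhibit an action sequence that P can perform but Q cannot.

P's transition system — 4 states:
  u0 = rec X. b.b.b.X + (0\{b}\{a} + b.X\{b}) ⊢ -b-> u1, -b-> u2
  u1 = (rec X. b.b.b.X + (0\{b}\{a} + b.X\{b}))\{b} ⊢ stopped
  u2 = b.b.(rec X. b.b.b.X + (0\{b}\{a} + b.X\{b})) ⊢ -b-> u3
  u3 = b.(rec X. b.b.b.X + (0\{b}\{a} + b.X\{b})) ⊢ -b-> u0
Q's transition system — 4 states:
  v0 = rec X. b.a.b.X + (0\{b}\{a} + b.X\{b}) ⊢ -b-> v1, -b-> v2
  v1 = (rec X. b.a.b.X + (0\{b}\{a} + b.X\{b}))\{b} ⊢ stopped
  v2 = a.b.(rec X. b.a.b.X + (0\{b}\{a} + b.X\{b})) ⊢ -a-> v3
  v3 = b.(rec X. b.a.b.X + (0\{b}\{a} + b.X\{b})) ⊢ -b-> v0
Executing bb from P (initial set {u0}):
  [1] b ⇒ {u1, u2}
  [2] b ⇒ {u3}
  P completes σ.
Executing bb from Q (initial set {v0}):
  [1] b ⇒ {v1, v2}
  [2] b ⇒ ∅  — Q cannot continue

bb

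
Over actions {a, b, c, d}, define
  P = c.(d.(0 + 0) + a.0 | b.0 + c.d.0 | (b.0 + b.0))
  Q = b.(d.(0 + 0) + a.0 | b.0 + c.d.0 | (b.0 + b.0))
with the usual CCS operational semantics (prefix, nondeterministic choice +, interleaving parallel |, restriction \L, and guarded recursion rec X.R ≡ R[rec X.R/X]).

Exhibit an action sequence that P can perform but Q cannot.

P's transition system — 10 states:
  u0 = c.(d.(0 + 0) + a.0 | b.0 + c.d.0 | (b.0 + b.0)) :: -c-> u1
  u1 = d.(0 + 0) + a.0 | b.0 + c.d.0 | (b.0 + b.0) :: -a-> u2, -b-> u3, -b-> u4, -c-> u5, -d-> u6
  u2 = 0 | b.0 :: -b-> u7
  u3 = a.0 | 0 :: -a-> u7
  u4 = c.d.0 | 0 :: -c-> u8
  u5 = d.0 | (b.0 + b.0) :: -b-> u8, -d-> u9
  u6 = 0 + 0 :: stopped
  u7 = 0 | 0 :: stopped
  u8 = d.0 | 0 :: -d-> u7
  u9 = 0 | (b.0 + b.0) :: -b-> u7
Q's transition system — 10 states:
  v0 = b.(d.(0 + 0) + a.0 | b.0 + c.d.0 | (b.0 + b.0)) :: -b-> v1
  v1 = d.(0 + 0) + a.0 | b.0 + c.d.0 | (b.0 + b.0) :: -a-> v2, -b-> v3, -b-> v4, -c-> v5, -d-> v6
  v2 = 0 | b.0 :: -b-> v7
  v3 = a.0 | 0 :: -a-> v7
  v4 = c.d.0 | 0 :: -c-> v8
  v5 = d.0 | (b.0 + b.0) :: -b-> v8, -d-> v9
  v6 = 0 + 0 :: stopped
  v7 = 0 | 0 :: stopped
  v8 = d.0 | 0 :: -d-> v7
  v9 = 0 | (b.0 + b.0) :: -b-> v7
Trace ⟨c⟩ through P, begin at {u0}:
  step 1 (c): {u1}
  — P admits the full trace.
Trace ⟨c⟩ through Q, begin at {v0}:
  step 1 (c): ∅ (Q stuck)

c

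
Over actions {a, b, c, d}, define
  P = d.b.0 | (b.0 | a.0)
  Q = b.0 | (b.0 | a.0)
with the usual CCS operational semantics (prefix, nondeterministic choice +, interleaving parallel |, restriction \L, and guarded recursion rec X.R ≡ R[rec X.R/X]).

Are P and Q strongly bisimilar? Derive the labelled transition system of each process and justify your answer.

P's transition system — 12 states:
  m0 = d.b.0 | (b.0 | a.0) :: —a→ m1, —b→ m2, —d→ m3
  m1 = d.b.0 | (b.0 | 0) :: —b→ m4, —d→ m5
  m2 = d.b.0 | (0 | a.0) :: —a→ m4, —d→ m6
  m3 = b.0 | (b.0 | a.0) :: —a→ m5, —b→ m6, —b→ m7
  m4 = d.b.0 | (0 | 0) :: —d→ m8
  m5 = b.0 | (b.0 | 0) :: —b→ m8, —b→ m9
  m6 = b.0 | (0 | a.0) :: —a→ m8, —b→ m10
  m7 = 0 | (b.0 | a.0) :: —a→ m9, —b→ m10
  m8 = b.0 | (0 | 0) :: —b→ m11
  m9 = 0 | (b.0 | 0) :: —b→ m11
  m10 = 0 | (0 | a.0) :: —a→ m11
  m11 = 0 | (0 | 0) :: ∅
Q's transition system — 8 states:
  n0 = b.0 | (b.0 | a.0) :: —a→ n1, —b→ n2, —b→ n3
  n1 = b.0 | (b.0 | 0) :: —b→ n4, —b→ n5
  n2 = 0 | (b.0 | a.0) :: —a→ n4, —b→ n6
  n3 = b.0 | (0 | a.0) :: —a→ n5, —b→ n6
  n4 = 0 | (b.0 | 0) :: —b→ n7
  n5 = b.0 | (0 | 0) :: —b→ n7
  n6 = 0 | (0 | a.0) :: —a→ n7
  n7 = 0 | (0 | 0) :: ∅
Coarsest stable partition (strong bisimilarity classes):
  B0 = {m0}
  B1 = {m3, n0}
  B2 = {m6, m7, n2, n3}
  B3 = {m8, m9, n4, n5}
  B4 = {m11, n7}
  B5 = {m10, n6}
  B6 = {m5, n1}
  B7 = {m2}
  B8 = {m4}
  B9 = {m1}
m0 ∈ B0, n0 ∈ B1 → different blocks

not bisimilar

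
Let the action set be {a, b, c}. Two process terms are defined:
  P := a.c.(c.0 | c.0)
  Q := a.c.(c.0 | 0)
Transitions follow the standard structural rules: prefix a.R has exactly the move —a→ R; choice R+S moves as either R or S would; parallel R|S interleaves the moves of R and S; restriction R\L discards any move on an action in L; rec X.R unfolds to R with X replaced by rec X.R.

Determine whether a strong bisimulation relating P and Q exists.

LTS(P): 6 reachable states
  s0 = a.c.(c.0 | c.0) has moves ··a··> s1
  s1 = c.(c.0 | c.0) has moves ··c··> s2
  s2 = c.0 | c.0 has moves ··c··> s3, ··c··> s4
  s3 = 0 | c.0 has moves ··c··> s5
  s4 = c.0 | 0 has moves ··c··> s5
  s5 = 0 | 0 has moves ∅
LTS(Q): 4 reachable states
  t0 = a.c.(c.0 | 0) has moves ··a··> t1
  t1 = c.(c.0 | 0) has moves ··c··> t2
  t2 = c.0 | 0 has moves ··c··> t3
  t3 = 0 | 0 has moves ∅
Coarsest stable partition (strong bisimilarity classes):
  B0 = {s0}
  B1 = {s1}
  B2 = {s2, t1}
  B3 = {s3, s4, t2}
  B4 = {s5, t3}
  B5 = {t0}
s0 ∈ B0, t0 ∈ B5 → different blocks

P ≁ Q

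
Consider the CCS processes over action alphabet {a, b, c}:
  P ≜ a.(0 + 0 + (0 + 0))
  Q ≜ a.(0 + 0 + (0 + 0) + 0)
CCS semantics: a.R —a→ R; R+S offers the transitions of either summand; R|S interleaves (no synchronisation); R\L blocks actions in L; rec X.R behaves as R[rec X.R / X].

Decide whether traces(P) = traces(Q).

YES

LTS(P): 2 reachable states
  s0 = a.(0 + 0 + (0 + 0)) → =a=> s1
  s1 = 0 + 0 + (0 + 0) → stopped
LTS(Q): 2 reachable states
  t0 = a.(0 + 0 + (0 + 0) + 0) → =a=> t1
  t1 = 0 + 0 + (0 + 0) + 0 → stopped
Bisimilarity quotient blocks:
  B0 = {s0, t0}
  B1 = {s1, t1}
s0 ∈ B0, t0 ∈ B0 → same block
Bisimilar ⇒ trace-equivalent.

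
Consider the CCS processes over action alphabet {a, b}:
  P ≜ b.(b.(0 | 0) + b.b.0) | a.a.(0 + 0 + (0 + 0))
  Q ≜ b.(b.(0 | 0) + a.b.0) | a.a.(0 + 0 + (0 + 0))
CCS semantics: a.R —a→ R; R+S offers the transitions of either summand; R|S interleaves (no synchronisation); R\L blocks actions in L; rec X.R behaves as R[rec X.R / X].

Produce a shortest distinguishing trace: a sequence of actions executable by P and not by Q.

bbb

LTS(P): 15 reachable states
  s0 = b.(b.(0 | 0) + b.b.0) | a.a.(0 + 0 + (0 + 0)) has moves —a→ s1, —b→ s2
  s1 = b.(b.(0 | 0) + b.b.0) | a.(0 + 0 + (0 + 0)) has moves —a→ s3, —b→ s4
  s2 = (b.(0 | 0) + b.b.0) | a.a.(0 + 0 + (0 + 0)) has moves —a→ s4, —b→ s5, —b→ s6
  s3 = b.(b.(0 | 0) + b.b.0) | (0 + 0 + (0 + 0)) has moves —b→ s7
  s4 = (b.(0 | 0) + b.b.0) | a.(0 + 0 + (0 + 0)) has moves —a→ s7, —b→ s8, —b→ s9
  s5 = 0 | 0 | a.a.(0 + 0 + (0 + 0)) has moves —a→ s8
  s6 = b.0 | a.a.(0 + 0 + (0 + 0)) has moves —a→ s9, —b→ s10
  s7 = (b.(0 | 0) + b.b.0) | (0 + 0 + (0 + 0)) has moves —b→ s11, —b→ s12
  s8 = 0 | 0 | a.(0 + 0 + (0 + 0)) has moves —a→ s11
  s9 = b.0 | a.(0 + 0 + (0 + 0)) has moves —a→ s12, —b→ s13
  s10 = 0 | a.a.(0 + 0 + (0 + 0)) has moves —a→ s13
  s11 = 0 | 0 | (0 + 0 + (0 + 0)) has moves ·
  s12 = b.0 | (0 + 0 + (0 + 0)) has moves —b→ s14
  s13 = 0 | a.(0 + 0 + (0 + 0)) has moves —a→ s14
  s14 = 0 | (0 + 0 + (0 + 0)) has moves ·
LTS(Q): 15 reachable states
  t0 = b.(b.(0 | 0) + a.b.0) | a.a.(0 + 0 + (0 + 0)) has moves —a→ t1, —b→ t2
  t1 = b.(b.(0 | 0) + a.b.0) | a.(0 + 0 + (0 + 0)) has moves —a→ t3, —b→ t4
  t2 = (b.(0 | 0) + a.b.0) | a.a.(0 + 0 + (0 + 0)) has moves —a→ t4, —a→ t5, —b→ t6
  t3 = b.(b.(0 | 0) + a.b.0) | (0 + 0 + (0 + 0)) has moves —b→ t7
  t4 = (b.(0 | 0) + a.b.0) | a.(0 + 0 + (0 + 0)) has moves —a→ t7, —a→ t8, —b→ t9
  t5 = b.0 | a.a.(0 + 0 + (0 + 0)) has moves —a→ t8, —b→ t10
  t6 = 0 | 0 | a.a.(0 + 0 + (0 + 0)) has moves —a→ t9
  t7 = (b.(0 | 0) + a.b.0) | (0 + 0 + (0 + 0)) has moves —a→ t11, —b→ t12
  t8 = b.0 | a.(0 + 0 + (0 + 0)) has moves —a→ t11, —b→ t13
  t9 = 0 | 0 | a.(0 + 0 + (0 + 0)) has moves —a→ t12
  t10 = 0 | a.a.(0 + 0 + (0 + 0)) has moves —a→ t13
  t11 = b.0 | (0 + 0 + (0 + 0)) has moves —b→ t14
  t12 = 0 | 0 | (0 + 0 + (0 + 0)) has moves ·
  t13 = 0 | a.(0 + 0 + (0 + 0)) has moves —a→ t14
  t14 = 0 | (0 + 0 + (0 + 0)) has moves ·
Run σ = ⟨bbb⟩ on P: start {s0}
  after b @ step 1: {s2}
  after b @ step 2: {s5, s6}
  after b @ step 3: {s10}
  — P admits the full trace.
Run σ = ⟨bbb⟩ on Q: start {t0}
  after b @ step 1: {t2}
  after b @ step 2: {t6}
  after b @ step 3: ∅ (Q stuck)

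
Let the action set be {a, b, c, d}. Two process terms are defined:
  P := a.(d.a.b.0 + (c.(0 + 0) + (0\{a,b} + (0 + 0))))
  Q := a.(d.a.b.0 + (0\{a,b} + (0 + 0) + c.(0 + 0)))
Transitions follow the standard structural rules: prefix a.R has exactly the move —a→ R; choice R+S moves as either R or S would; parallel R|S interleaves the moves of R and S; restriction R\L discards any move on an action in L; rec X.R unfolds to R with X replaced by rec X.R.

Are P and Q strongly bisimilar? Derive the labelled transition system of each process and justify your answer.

P's transition system — 6 states:
  s0 = a.(d.a.b.0 + (c.(0 + 0) + (0\{a,b} + (0 + 0)))) | =a=> s1
  s1 = d.a.b.0 + (c.(0 + 0) + (0\{a,b} + (0 + 0))) | =c=> s2, =d=> s3
  s2 = 0 + 0 | deadlocked
  s3 = a.b.0 | =a=> s4
  s4 = b.0 | =b=> s5
  s5 = 0 | deadlocked
Q's transition system — 6 states:
  t0 = a.(d.a.b.0 + (0\{a,b} + (0 + 0) + c.(0 + 0))) | =a=> t1
  t1 = d.a.b.0 + (0\{a,b} + (0 + 0) + c.(0 + 0)) | =c=> t2, =d=> t3
  t2 = 0 + 0 | deadlocked
  t3 = a.b.0 | =a=> t4
  t4 = b.0 | =b=> t5
  t5 = 0 | deadlocked
Partition-refinement fixed point:
  B0 = {s0, t0}
  B1 = {s1, t1}
  B2 = {s3, t3}
  B3 = {s4, t4}
  B4 = {s2, s5, t2, t5}
s0 ∈ B0, t0 ∈ B0 → same block

YES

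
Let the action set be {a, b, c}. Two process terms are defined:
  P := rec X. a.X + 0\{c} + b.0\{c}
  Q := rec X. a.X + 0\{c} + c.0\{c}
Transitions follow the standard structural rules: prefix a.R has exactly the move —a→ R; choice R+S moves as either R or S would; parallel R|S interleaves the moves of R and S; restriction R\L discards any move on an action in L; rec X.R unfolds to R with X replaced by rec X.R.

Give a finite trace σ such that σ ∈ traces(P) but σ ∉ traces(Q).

Reachable graph of P (2 states):
  u0 = rec X. a.X + 0\{c} + b.0\{c} :: --a--▸ u0, --b--▸ u1
  u1 = 0\{c} :: stopped
Reachable graph of Q (2 states):
  v0 = rec X. a.X + 0\{c} + c.0\{c} :: --a--▸ v0, --c--▸ v1
  v1 = 0\{c} :: stopped
Run σ = ⟨b⟩ on P: start {u0}
  after b @ step 1: {u1}
  ✓ P
Run σ = ⟨b⟩ on Q: start {v0}
  after b @ step 1: ∅ (Q stuck)

b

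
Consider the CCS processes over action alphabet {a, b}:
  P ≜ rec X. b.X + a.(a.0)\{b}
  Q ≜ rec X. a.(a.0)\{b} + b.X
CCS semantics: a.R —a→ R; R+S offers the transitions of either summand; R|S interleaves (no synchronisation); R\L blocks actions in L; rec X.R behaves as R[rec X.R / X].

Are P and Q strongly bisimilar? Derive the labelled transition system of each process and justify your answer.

bisimilar

LTS(P): 3 reachable states
  s0 = rec X. b.X + a.(a.0)\{b} | -a-> s1, -b-> s0
  s1 = (a.0)\{b} | -a-> s2
  s2 = 0\{b} | stopped
LTS(Q): 3 reachable states
  t0 = rec X. a.(a.0)\{b} + b.X | -a-> t1, -b-> t0
  t1 = (a.0)\{b} | -a-> t2
  t2 = 0\{b} | stopped
Bisimilarity quotient blocks:
  B0 = {s0, t0}
  B1 = {s1, t1}
  B2 = {s2, t2}
s0 ∈ B0, t0 ∈ B0 → same block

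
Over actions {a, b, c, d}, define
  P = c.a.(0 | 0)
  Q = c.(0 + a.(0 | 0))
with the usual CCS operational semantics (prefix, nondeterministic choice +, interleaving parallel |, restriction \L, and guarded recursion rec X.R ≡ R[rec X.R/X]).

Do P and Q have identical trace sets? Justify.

YES

LTS(P): 3 reachable states
  p0 = c.a.(0 | 0) ⊢ ··c··> p1
  p1 = a.(0 | 0) ⊢ ··a··> p2
  p2 = 0 | 0 ⊢ ∅
LTS(Q): 3 reachable states
  q0 = c.(0 + a.(0 | 0)) ⊢ ··c··> q1
  q1 = 0 + a.(0 | 0) ⊢ ··a··> q2
  q2 = 0 | 0 ⊢ ∅
Partition-refinement fixed point:
  B0 = {p0, q0}
  B1 = {p1, q1}
  B2 = {p2, q2}
p0 ∈ B0, q0 ∈ B0 → same block
Bisimilar ⇒ trace-equivalent.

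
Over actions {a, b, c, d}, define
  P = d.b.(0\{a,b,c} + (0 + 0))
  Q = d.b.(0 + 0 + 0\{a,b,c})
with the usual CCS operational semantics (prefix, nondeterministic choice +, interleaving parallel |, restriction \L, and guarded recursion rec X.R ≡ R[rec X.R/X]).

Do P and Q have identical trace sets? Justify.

trace-equivalent

LTS(P): 3 reachable states
  p0 = d.b.(0\{a,b,c} + (0 + 0)) | =d=> p1
  p1 = b.(0\{a,b,c} + (0 + 0)) | =b=> p2
  p2 = 0\{a,b,c} + (0 + 0) | (no moves)
LTS(Q): 3 reachable states
  q0 = d.b.(0 + 0 + 0\{a,b,c}) | =d=> q1
  q1 = b.(0 + 0 + 0\{a,b,c}) | =b=> q2
  q2 = 0 + 0 + 0\{a,b,c} | (no moves)
Partition-refinement fixed point:
  B0 = {p0, q0}
  B1 = {p1, q1}
  B2 = {p2, q2}
p0 ∈ B0, q0 ∈ B0 → same block
Bisimilar ⇒ trace-equivalent.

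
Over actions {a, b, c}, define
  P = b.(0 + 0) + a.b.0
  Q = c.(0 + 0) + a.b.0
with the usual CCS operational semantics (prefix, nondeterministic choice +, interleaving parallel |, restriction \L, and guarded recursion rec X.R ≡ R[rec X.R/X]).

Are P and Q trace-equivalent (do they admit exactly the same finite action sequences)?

P's transition system — 4 states:
  s0 = b.(0 + 0) + a.b.0 → —a→ s1, —b→ s2
  s1 = b.0 → —b→ s3
  s2 = 0 + 0 → deadlocked
  s3 = 0 → deadlocked
Q's transition system — 4 states:
  t0 = c.(0 + 0) + a.b.0 → —a→ t1, —c→ t2
  t1 = b.0 → —b→ t3
  t2 = 0 + 0 → deadlocked
  t3 = 0 → deadlocked
Trace ⟨b⟩ through P, begin at {s0}:
  [1] b ⇒ {s2}
  — P admits the full trace.
Trace ⟨b⟩ through Q, begin at {t0}:
  [1] b ⇒ ∅  — Q cannot continue

traces(P) ≠ traces(Q) — witness ⟨b⟩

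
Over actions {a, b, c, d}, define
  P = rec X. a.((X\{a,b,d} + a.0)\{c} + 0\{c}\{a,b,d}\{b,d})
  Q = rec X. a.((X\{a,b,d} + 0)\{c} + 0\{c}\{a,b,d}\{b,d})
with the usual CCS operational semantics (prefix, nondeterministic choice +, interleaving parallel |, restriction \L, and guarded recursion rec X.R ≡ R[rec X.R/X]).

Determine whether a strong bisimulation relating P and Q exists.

LTS(P): 3 reachable states
  s0 = rec X. a.((X\{a,b,d} + a.0)\{c} + 0\{c}\{a,b,d}\{b,d}) has moves =a=> s1
  s1 = ((rec X. a.((X\{a,b,d} + a.0)\{c} + 0\{c}\{a,b,d}\{b,d}))\{a,b,d} + a.0)\{c} + 0\{c}\{a,b,d}\{b,d} has moves =a=> s2
  s2 = 0\{c} has moves ·
LTS(Q): 2 reachable states
  t0 = rec X. a.((X\{a,b,d} + 0)\{c} + 0\{c}\{a,b,d}\{b,d}) has moves =a=> t1
  t1 = ((rec X. a.((X\{a,b,d} + 0)\{c} + 0\{c}\{a,b,d}\{b,d}))\{a,b,d} + 0)\{c} + 0\{c}\{a,b,d}\{b,d} has moves ·
Bisimilarity quotient blocks:
  B0 = {s0}
  B1 = {s1, t0}
  B2 = {s2, t1}
s0 ∈ B0, t0 ∈ B1 → different blocks

not bisimilar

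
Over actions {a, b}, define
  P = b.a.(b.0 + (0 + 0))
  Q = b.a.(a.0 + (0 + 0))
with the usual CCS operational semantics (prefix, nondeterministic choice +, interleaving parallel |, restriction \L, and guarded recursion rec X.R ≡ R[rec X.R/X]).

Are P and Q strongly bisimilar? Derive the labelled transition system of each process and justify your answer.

P's transition system — 4 states:
  p0 = b.a.(b.0 + (0 + 0)) ⊢ --b--▸ p1
  p1 = a.(b.0 + (0 + 0)) ⊢ --a--▸ p2
  p2 = b.0 + (0 + 0) ⊢ --b--▸ p3
  p3 = 0 ⊢ deadlocked
Q's transition system — 4 states:
  q0 = b.a.(a.0 + (0 + 0)) ⊢ --b--▸ q1
  q1 = a.(a.0 + (0 + 0)) ⊢ --a--▸ q2
  q2 = a.0 + (0 + 0) ⊢ --a--▸ q3
  q3 = 0 ⊢ deadlocked
Partition-refinement fixed point:
  B0 = {p0}
  B1 = {p1}
  B2 = {p2}
  B3 = {p3, q3}
  B4 = {q0}
  B5 = {q1}
  B6 = {q2}
p0 ∈ B0, q0 ∈ B4 → different blocks

NO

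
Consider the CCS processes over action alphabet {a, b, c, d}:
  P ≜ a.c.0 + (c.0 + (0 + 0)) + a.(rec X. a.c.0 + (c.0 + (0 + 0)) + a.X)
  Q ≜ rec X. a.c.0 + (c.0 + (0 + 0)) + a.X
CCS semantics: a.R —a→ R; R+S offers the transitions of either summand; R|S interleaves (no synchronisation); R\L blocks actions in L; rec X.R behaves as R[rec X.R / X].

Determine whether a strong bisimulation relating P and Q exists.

P's transition system — 4 states:
  p0 = a.c.0 + (c.0 + (0 + 0)) + a.(rec X. a.c.0 + (c.0 + (0 + 0)) + a.X) ⊢ =a=> p1, =a=> p2, =c=> p3
  p1 = c.0 ⊢ =c=> p3
  p2 = rec X. a.c.0 + (c.0 + (0 + 0)) + a.X ⊢ =a=> p1, =a=> p2, =c=> p3
  p3 = 0 ⊢ (no moves)
Q's transition system — 3 states:
  q0 = rec X. a.c.0 + (c.0 + (0 + 0)) + a.X ⊢ =a=> q0, =a=> q1, =c=> q2
  q1 = c.0 ⊢ =c=> q2
  q2 = 0 ⊢ (no moves)
Partition-refinement fixed point:
  B0 = {p0, p2, q0}
  B1 = {p1, q1}
  B2 = {p3, q2}
p0 ∈ B0, q0 ∈ B0 → same block

YES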